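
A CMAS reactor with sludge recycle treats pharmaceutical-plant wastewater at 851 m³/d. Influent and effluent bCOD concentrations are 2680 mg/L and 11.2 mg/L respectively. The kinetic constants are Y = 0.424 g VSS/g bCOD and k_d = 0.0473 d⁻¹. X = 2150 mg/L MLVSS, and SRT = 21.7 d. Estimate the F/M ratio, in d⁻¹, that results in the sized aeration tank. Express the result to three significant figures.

Rearranging the biomass balance for a CMAS with decay, V = Y·Q·ΔS·θ_c / [X·(1+k_d θ_c)] = 0.424 × 851 × (2680 − 11.2) × 21.7 / [2150 × (1 + 0.0473 × 21.7)] = 2.09×10^7 / 4357 = 4796 m³.
F/M = Q·S₀ / (V·X) = 851 × 2680 / (4796 × 2150) = 0.2212 g bCOD·(g VSS·d)⁻¹.

F/M ≈ 0.221 d⁻¹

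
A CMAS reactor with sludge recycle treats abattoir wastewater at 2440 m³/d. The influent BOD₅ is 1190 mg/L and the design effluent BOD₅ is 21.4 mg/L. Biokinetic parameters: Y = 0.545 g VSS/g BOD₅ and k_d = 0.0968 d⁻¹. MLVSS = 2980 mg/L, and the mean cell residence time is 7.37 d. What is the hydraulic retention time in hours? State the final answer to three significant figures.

Steady-state biomass mass balance: V·X·(1 + k_d·θ_c) = Y·Q·(S₀ − S)·θ_c, so V = 0.545 × 2440 × (1190 − 21.4) × 7.37 / [2980 × (1 + 0.0968 × 7.37)] = 1.15×10^7 / 5106 = 2243 m³.
τ = V/Q = 2243/2440 = 0.9193 d, or 22.06 h.

τ ≈ 22.1 h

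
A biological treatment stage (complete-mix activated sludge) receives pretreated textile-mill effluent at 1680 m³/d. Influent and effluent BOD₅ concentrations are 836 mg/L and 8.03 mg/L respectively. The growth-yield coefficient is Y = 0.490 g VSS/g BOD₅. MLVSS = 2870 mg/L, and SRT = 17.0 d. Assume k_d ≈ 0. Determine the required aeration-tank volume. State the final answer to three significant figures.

V ≈ 4040 m³

With k_d = 0 the design equation reduces to V = Y Q (S₀−S) θ_c / X = 0.490 × 1680 × (836 − 8.03) × 17.0 / 2870 = 4037 m³.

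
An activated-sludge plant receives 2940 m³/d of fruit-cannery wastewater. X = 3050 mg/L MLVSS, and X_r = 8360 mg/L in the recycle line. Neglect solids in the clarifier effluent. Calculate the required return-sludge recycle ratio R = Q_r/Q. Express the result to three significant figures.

R ≈ 0.574

Solids balance on the clarifier gives (1+R)X = R·X_r, so R = X/(X_r − X) = 3050 / (8360 − 3050) = 0.5744.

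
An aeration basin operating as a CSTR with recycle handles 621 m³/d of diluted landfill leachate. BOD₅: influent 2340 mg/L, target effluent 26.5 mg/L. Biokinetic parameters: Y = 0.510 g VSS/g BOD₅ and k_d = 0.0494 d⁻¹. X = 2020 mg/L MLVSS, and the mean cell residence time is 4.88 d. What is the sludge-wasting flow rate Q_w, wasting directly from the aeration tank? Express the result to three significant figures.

Q_w ≈ 292 m³/d

Steady-state biomass mass balance: V·X·(1 + k_d·θ_c) = Y·Q·(S₀ − S)·θ_c, so V = 0.510 × 621 × (2340 − 26.5) × 4.88 / [2020 × (1 + 0.0494 × 4.88)] = 3.58×10^6 / 2507 = 1426 m³.
With mixed-liquor wasting, θ_c = V/Q_w, so Q_w = V/θ_c = 1426/4.88 = 292.3 m³/d.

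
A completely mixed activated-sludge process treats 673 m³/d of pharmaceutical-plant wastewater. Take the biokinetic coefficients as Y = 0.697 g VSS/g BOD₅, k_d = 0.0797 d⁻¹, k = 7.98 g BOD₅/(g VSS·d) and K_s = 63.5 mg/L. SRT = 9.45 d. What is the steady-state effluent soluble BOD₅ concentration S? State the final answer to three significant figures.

S ≈ 2.19 mg/L

For a completely mixed reactor with recycle the Lawrence–McCarty relation gives S = K_s·(1 + k_d·θ_c) / [θ_c·(Y·k − k_d) − 1] = 63.5 × (1 + 0.0797 × 9.45) / [9.45 × (0.697 × 7.98 − 0.0797) − 1] = 111.3 / 50.81 = 2.191 mg/L.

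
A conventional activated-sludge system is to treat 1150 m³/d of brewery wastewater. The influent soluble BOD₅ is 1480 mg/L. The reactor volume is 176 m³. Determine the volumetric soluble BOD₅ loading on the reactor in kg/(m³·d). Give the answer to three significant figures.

Applied soluble BOD₅ load per unit volume = Q·S₀/V = (1150 × 1480/1000)/176.0 = 9.670 kg soluble BOD₅·m⁻³·d⁻¹.

L_v ≈ 9.67 kg soluble BOD₅/(m³·d)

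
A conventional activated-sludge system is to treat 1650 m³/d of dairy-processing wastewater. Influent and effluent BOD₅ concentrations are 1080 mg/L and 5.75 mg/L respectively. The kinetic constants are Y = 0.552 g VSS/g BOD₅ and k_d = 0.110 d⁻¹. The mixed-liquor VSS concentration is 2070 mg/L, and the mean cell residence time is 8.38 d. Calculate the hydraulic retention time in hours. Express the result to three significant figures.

Rearranging the biomass balance for a CMAS with decay, V = Y·Q·ΔS·θ_c / [X·(1+k_d θ_c)] = 0.552 × 1650 × (1080 − 5.75) × 8.38 / [2070 × (1 + 0.110 × 8.38)] = 8.2×10^6 / 3978 = 2061 m³.
τ = V/Q = 2061/1650 = 1.249 d, or 29.98 h.

τ ≈ 30.0 h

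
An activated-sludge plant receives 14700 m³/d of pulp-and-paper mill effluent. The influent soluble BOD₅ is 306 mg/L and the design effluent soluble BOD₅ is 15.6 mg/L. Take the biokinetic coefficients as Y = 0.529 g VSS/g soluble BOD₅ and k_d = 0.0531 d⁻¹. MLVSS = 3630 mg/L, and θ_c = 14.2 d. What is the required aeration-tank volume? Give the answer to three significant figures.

V ≈ 5040 m³

From the SRT design equation V = Y Q (S₀−S) θ_c / [X (1 + k_d θ_c)] = 0.529 × 14700 × (306 − 15.6) × 14.2 / [3630 × (1 + 0.0531 × 14.2)] = 3.21×10^7 / 6367 = 5036 m³.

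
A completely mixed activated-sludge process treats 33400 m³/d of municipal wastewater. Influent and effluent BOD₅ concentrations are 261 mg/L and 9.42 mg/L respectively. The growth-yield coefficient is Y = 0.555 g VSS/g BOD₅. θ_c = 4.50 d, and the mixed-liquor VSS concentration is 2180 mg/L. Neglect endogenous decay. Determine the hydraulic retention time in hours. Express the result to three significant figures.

With k_d = 0 the design equation reduces to V = Y Q (S₀−S) θ_c / X = 0.555 × 33400 × (261 − 9.42) × 4.50 / 2180 = 9627 m³.
τ = V/Q = 9627/33400 = 0.2882 d, or 6.917 h.

τ ≈ 6.92 h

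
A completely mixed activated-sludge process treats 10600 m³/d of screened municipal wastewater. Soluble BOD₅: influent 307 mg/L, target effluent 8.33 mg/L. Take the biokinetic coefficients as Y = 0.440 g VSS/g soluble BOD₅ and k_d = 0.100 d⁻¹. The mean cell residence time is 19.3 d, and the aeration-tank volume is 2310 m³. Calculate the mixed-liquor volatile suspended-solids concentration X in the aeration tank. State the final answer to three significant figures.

X ≈ 3970 mg/L

X = Y·Q·ΔS·θ_c / [V·(1 + k_d θ_c)] = 0.440 × 10600 × (307 − 8.33) × 19.3 / [2310 × (1 + 0.100 × 19.3)] = 3972 mg/L.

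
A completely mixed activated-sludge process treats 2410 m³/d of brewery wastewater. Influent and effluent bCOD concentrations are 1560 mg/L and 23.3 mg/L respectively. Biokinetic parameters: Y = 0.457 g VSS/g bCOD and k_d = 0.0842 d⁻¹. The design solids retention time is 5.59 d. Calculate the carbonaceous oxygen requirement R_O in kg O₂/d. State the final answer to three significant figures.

R_O ≈ 2070 kg O₂/d

The observed yield is Y_obs = Y/(1 + k_d·θ_c) = 0.457 / (1 + 0.0842 × 5.59) = 0.457 / 1.471 = 0.3107 g VSS per g bCOD removed.
Mass of bCOD removed per day: Q(S₀ − S) = 2410 × 1537 g/m³ = 3703 kg/d.
Biomass synthesised: P_X = Y_obs × 3703 = 1151 kg VSS/d.
R_O = Q·(S₀ − S) − 1.42·P_X = 3703 − 1.42 × 1151 = 2069 kg O₂/d.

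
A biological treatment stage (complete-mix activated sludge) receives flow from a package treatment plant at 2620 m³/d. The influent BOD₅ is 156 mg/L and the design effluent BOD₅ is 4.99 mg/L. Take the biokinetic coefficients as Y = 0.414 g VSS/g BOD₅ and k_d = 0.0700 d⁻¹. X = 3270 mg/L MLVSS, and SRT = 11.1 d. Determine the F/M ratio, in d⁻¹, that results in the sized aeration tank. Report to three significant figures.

F/M ≈ 0.399 d⁻¹

From the SRT design equation V = Y Q (S₀−S) θ_c / [X (1 + k_d θ_c)] = 0.414 × 2620 × (156 − 4.99) × 11.1 / [3270 × (1 + 0.0700 × 11.1)] = 1.82×10^6 / 5811 = 312.9 m³.
Food-to-microorganism ratio F/M = Q S₀ / (V X) = 2620 × 156 / (312.9 × 3270) = 0.3995 d⁻¹.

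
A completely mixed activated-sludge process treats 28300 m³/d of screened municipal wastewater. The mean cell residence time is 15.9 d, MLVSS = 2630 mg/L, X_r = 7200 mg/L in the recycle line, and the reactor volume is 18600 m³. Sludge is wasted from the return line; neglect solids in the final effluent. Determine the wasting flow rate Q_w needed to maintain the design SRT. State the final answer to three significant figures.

Q_w ≈ 427 m³/d

Wasting from the return line (neglecting effluent solids): Q_w = V·X / (θ_c·X_r) = 18600 × 2630 / (15.9 × 7200) = 427.3 m³/d.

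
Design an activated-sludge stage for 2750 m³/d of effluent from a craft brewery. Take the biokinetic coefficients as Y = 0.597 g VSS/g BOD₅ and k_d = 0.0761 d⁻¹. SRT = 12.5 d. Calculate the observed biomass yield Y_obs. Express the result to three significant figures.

Y_obs ≈ 0.306 g VSS/g BOD₅

Correct the yield for decay: Y_obs = Y/(1 + k_d θ_c) = 0.597 / (1 + 0.0761 × 12.5) = 0.597 / 1.951 = 0.3060.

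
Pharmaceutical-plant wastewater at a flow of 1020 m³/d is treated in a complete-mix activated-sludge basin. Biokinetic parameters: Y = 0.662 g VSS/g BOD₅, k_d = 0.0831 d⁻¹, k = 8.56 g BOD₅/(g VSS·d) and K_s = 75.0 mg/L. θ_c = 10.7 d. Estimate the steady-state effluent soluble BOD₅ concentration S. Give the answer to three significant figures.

S ≈ 2.41 mg/L

From the Monod/SRT balance for a CMAS, S = K_s·(1+k_d θ_c)/[θ_c·(Y k − k_d) − 1] = 75.0 × (1 + 0.0831 × 10.7) / [10.7 × (0.662 × 8.56 − 0.0831) − 1] = 141.7 / 58.74 = 2.412 mg/L.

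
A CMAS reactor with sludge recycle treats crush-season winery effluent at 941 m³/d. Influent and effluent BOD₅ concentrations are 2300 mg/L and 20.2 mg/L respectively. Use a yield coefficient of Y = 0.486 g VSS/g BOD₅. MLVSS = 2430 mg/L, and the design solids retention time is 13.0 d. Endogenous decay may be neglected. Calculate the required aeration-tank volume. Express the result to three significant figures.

V ≈ 5580 m³

With k_d = 0 the design equation reduces to V = Y Q (S₀−S) θ_c / X = 0.486 × 941 × (2300 − 20.2) × 13.0 / 2430 = 5578 m³.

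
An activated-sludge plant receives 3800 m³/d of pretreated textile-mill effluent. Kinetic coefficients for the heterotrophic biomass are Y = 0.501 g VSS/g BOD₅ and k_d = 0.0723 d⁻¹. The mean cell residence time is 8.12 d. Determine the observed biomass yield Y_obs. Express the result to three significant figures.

Observed yield with endogenous decay: Y_obs = Y / (1 + k_d·θ_c) = 0.501 / (1 + 0.0723 × 8.12) = 0.501 / 1.587 = 0.3157 g VSS/g BOD₅.

Y_obs ≈ 0.316 g VSS/g BOD₅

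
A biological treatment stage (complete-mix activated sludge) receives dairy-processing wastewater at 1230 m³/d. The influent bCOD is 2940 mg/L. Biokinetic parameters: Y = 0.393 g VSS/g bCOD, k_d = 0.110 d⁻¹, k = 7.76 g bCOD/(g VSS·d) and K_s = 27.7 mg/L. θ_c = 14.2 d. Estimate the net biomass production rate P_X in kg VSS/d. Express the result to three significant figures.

For a completely mixed reactor with recycle the Lawrence–McCarty relation gives S = K_s·(1 + k_d·θ_c) / [θ_c·(Y·k − k_d) − 1] = 27.7 × (1 + 0.110 × 14.2) / [14.2 × (0.393 × 7.76 − 0.110) − 1] = 70.97 / 40.74 = 1.742 mg/L.
Correct the yield for decay: Y_obs = Y/(1 + k_d θ_c) = 0.393 / (1 + 0.110 × 14.2) = 0.393 / 2.562 = 0.1534.
ΔS = 2940 − 1.74 = 2938 mg/L, so the substrate removal rate is 1230 × 2938/1000 = 3614 kg bCOD/d.
Net biomass production P_X = Y_obs × Q·(S₀ − S) = 0.1534 × 3614 = 554.4 kg VSS/d.

P_X ≈ 554 kg VSS/d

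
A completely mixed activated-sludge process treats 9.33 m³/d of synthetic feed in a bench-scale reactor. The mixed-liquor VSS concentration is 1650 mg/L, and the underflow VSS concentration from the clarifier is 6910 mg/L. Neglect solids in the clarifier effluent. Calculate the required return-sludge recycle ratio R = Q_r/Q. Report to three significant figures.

R ≈ 0.314

Solids balance on the clarifier gives (1+R)X = R·X_r, so R = X/(X_r − X) = 1650 / (6910 − 1650) = 0.3137.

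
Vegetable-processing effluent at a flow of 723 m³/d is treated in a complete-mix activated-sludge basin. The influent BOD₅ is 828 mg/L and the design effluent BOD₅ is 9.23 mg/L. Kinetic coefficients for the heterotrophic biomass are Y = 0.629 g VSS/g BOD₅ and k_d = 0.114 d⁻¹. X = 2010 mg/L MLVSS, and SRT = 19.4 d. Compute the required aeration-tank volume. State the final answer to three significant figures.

V ≈ 1120 m³

From the SRT design equation V = Y Q (S₀−S) θ_c / [X (1 + k_d θ_c)] = 0.629 × 723 × (828 − 9.23) × 19.4 / [2010 × (1 + 0.114 × 19.4)] = 7.22×10^6 / 6455 = 1119 m³.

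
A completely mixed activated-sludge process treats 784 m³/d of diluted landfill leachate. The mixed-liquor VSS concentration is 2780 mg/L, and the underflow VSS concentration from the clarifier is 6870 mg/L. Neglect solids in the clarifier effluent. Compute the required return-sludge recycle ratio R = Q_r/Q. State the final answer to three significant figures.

Mass balance around the secondary clarifier (neglecting effluent solids): R = X / (X_r − X) = 2780 / (6870 − 2780) = 0.6797.

R ≈ 0.680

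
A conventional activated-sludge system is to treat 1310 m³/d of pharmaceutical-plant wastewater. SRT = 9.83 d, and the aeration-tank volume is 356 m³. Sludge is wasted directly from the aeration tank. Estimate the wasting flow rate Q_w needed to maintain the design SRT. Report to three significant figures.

Q_w ≈ 36.2 m³/d

For wasting at MLVSS concentration, Q_w = V/θ_c = 356.0/9.83 = 36.22 m³/d.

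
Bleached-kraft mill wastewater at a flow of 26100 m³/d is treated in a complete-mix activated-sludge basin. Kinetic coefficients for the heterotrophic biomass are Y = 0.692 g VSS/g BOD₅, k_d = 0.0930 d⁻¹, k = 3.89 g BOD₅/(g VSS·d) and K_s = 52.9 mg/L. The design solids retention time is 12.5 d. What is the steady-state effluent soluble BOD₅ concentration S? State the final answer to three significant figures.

From the Monod/SRT balance for a CMAS, S = K_s·(1+k_d θ_c)/[θ_c·(Y k − k_d) − 1] = 52.9 × (1 + 0.0930 × 12.5) / [12.5 × (0.692 × 3.89 − 0.0930) − 1] = 114.4 / 31.49 = 3.633 mg/L.

S ≈ 3.63 mg/L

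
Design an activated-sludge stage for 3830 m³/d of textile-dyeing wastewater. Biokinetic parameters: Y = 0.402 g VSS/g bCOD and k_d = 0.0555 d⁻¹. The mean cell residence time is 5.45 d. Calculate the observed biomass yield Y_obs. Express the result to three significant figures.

Y_obs ≈ 0.309 g VSS/g bCOD

Correct the yield for decay: Y_obs = Y/(1 + k_d θ_c) = 0.402 / (1 + 0.0555 × 5.45) = 0.402 / 1.302 = 0.3086.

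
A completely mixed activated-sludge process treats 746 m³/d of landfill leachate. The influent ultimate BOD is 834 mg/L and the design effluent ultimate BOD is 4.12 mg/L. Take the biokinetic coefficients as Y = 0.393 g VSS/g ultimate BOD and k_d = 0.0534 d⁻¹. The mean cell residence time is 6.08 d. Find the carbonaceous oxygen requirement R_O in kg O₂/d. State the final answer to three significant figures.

Observed yield with endogenous decay: Y_obs = Y / (1 + k_d·θ_c) = 0.393 / (1 + 0.0534 × 6.08) = 0.393 / 1.325 = 0.2967 g VSS/g ultimate BOD.
Substrate removed = Q·(S₀ − S) = 746 m³/d × (834 − 4.12) g/m³ = 6.19×10^5 g/d = 619.1 kg/d.
Biomass synthesised: P_X = Y_obs × 619.1 = 183.7 kg VSS/d.
R_O = Q·ΔS − 1.42 P_X = 619.1 − 260.8 = 358.3 kg O₂/d.

R_O ≈ 358 kg O₂/d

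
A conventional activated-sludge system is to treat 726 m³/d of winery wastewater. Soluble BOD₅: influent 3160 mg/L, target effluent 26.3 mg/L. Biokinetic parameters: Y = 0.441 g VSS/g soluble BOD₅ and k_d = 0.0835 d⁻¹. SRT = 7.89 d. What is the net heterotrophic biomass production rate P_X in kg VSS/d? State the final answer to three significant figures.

P_X ≈ 605 kg VSS/d

Y_obs = Y / (1 + k_d θ_c) = 0.441 / (1 + 0.0835 × 7.89) = 0.441 / 1.659 = 0.2659.
Substrate removed = Q·(S₀ − S) = 726 m³/d × (3160 − 26.3) g/m³ = 2.28×10^6 g/d = 2275 kg/d.
Net biomass production P_X = Y_obs × Q·(S₀ − S) = 0.2659 × 2275 = 604.8 kg VSS/d.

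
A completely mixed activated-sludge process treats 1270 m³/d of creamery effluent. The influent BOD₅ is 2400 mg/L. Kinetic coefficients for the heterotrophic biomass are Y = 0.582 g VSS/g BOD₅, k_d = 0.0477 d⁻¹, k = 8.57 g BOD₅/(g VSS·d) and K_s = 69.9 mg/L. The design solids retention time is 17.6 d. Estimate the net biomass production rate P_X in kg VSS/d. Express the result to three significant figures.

From the Monod/SRT balance for a CMAS, S = K_s·(1+k_d θ_c)/[θ_c·(Y k − k_d) − 1] = 69.9 × (1 + 0.0477 × 17.6) / [17.6 × (0.582 × 8.57 − 0.0477) − 1] = 128.6 / 85.94 = 1.496 mg/L.
The observed yield is Y_obs = Y/(1 + k_d·θ_c) = 0.582 / (1 + 0.0477 × 17.6) = 0.582 / 1.840 = 0.3164 g VSS per g BOD₅ removed.
Q·(S₀ − S) = 1270 × (2400 − 1.50) × 10⁻³ = 3046 kg/d removed.
Net biomass production P_X = Y_obs × Q·(S₀ − S) = 0.3164 × 3046 = 963.7 kg VSS/d.

P_X ≈ 964 kg VSS/d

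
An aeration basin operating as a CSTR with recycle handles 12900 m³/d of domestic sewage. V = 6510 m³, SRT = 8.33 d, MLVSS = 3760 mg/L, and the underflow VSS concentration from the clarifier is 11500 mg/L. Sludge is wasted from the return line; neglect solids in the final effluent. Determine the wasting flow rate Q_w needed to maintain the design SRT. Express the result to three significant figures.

Wasting from the return line (neglecting effluent solids): Q_w = V·X / (θ_c·X_r) = 6510 × 3760 / (8.33 × 11500) = 255.5 m³/d.

Q_w ≈ 256 m³/d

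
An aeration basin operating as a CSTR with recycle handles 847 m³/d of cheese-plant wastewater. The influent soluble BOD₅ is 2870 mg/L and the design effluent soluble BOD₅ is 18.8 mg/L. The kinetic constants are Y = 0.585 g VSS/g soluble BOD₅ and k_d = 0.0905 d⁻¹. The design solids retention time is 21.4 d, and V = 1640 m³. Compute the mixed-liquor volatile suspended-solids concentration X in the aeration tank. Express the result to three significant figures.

X ≈ 6280 mg/L

Solving the biomass balance for X: X = Y Q (S₀−S) θ_c / [V (1+k_d θ_c)] = 0.585 × 847 × (2870 − 18.8) × 21.4 / [1640 × (1 + 0.0905 × 21.4)] = 6277 mg/L.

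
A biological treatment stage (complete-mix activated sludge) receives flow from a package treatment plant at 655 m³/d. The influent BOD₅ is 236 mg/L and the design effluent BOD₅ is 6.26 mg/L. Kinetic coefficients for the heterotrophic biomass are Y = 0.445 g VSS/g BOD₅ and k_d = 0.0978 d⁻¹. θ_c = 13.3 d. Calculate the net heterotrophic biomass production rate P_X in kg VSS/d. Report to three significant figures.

Y_obs = Y / (1 + k_d θ_c) = 0.445 / (1 + 0.0978 × 13.3) = 0.445 / 2.301 = 0.1934.
Q·(S₀ − S) = 655 × (236 − 6.26) × 10⁻³ = 150.5 kg/d removed.
So the net sludge growth is P_X = 0.1934 × 150.5 = 29.11 kg VSS/d.

P_X ≈ 29.1 kg VSS/d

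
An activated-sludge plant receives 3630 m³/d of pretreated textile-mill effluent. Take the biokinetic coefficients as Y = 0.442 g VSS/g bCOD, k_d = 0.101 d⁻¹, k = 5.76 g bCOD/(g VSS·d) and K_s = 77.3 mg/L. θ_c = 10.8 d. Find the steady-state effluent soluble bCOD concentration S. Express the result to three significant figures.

For a completely mixed reactor with recycle the Lawrence–McCarty relation gives S = K_s·(1 + k_d·θ_c) / [θ_c·(Y·k − k_d) − 1] = 77.3 × (1 + 0.101 × 10.8) / [10.8 × (0.442 × 5.76 − 0.101) − 1] = 161.6 / 25.41 = 6.362 mg/L.

S ≈ 6.36 mg/L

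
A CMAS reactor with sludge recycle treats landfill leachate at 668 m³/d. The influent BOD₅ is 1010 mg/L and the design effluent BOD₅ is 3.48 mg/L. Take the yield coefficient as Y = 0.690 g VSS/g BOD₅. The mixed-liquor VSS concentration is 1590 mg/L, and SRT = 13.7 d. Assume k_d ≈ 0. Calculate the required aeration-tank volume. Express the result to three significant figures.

V ≈ 4000 m³

Biomass mass balance (decay neglected): V·X = Y·Q·(S₀ − S)·θ_c, so V = 0.690 × 668 × (1010 − 3.48) × 13.7 / 1590 = 3997 m³.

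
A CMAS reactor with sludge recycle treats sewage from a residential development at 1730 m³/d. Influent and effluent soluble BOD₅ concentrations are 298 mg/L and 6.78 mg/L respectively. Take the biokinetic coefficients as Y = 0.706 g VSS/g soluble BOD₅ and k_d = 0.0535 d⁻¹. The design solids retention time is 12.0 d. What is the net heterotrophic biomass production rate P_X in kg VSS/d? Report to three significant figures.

The observed yield is Y_obs = Y/(1 + k_d·θ_c) = 0.706 / (1 + 0.0535 × 12.0) = 0.706 / 1.642 = 0.4300 g VSS per g soluble BOD₅ removed.
ΔS = 298 − 6.78 = 291.2 mg/L, so the substrate removal rate is 1730 × 291.2/1000 = 503.8 kg soluble BOD₅/d.
So the net sludge growth is P_X = 0.4300 × 503.8 = 216.6 kg VSS/d.

P_X ≈ 217 kg VSS/d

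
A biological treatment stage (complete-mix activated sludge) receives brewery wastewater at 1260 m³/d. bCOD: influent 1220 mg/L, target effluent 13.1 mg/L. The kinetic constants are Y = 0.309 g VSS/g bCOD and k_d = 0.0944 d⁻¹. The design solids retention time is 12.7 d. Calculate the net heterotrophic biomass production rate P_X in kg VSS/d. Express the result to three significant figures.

Observed yield with endogenous decay: Y_obs = Y / (1 + k_d·θ_c) = 0.309 / (1 + 0.0944 × 12.7) = 0.309 / 2.199 = 0.1405 g VSS/g bCOD.
Mass of bCOD removed per day: Q(S₀ − S) = 1260 × 1207 g/m³ = 1521 kg/d.
P_X = Y_obs · Q(S₀ − S) = 0.1405 × 1521 = 213.7 kg VSS/d.

P_X ≈ 214 kg VSS/d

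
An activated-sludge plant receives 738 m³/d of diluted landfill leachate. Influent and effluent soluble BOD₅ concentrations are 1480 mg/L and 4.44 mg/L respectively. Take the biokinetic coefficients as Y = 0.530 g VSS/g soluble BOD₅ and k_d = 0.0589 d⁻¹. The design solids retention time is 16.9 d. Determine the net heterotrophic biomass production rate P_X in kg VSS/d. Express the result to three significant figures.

P_X ≈ 289 kg VSS/d

Y_obs = Y / (1 + k_d θ_c) = 0.530 / (1 + 0.0589 × 16.9) = 0.530 / 1.995 = 0.2656.
Mass of soluble BOD₅ removed per day: Q(S₀ − S) = 738 × 1476 g/m³ = 1089 kg/d.
P_X = Y_obs · Q(S₀ − S) = 0.2656 × 1089 = 289.2 kg VSS/d.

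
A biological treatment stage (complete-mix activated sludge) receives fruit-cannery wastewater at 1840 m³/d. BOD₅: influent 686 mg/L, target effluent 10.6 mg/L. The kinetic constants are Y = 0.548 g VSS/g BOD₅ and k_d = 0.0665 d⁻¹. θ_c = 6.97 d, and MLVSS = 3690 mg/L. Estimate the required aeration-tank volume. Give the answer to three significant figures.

Rearranging the biomass balance for a CMAS with decay, V = Y·Q·ΔS·θ_c / [X·(1+k_d θ_c)] = 0.548 × 1840 × (686 − 10.6) × 6.97 / [3690 × (1 + 0.0665 × 6.97)] = 4.75×10^6 / 5400 = 879.0 m³.

V ≈ 879 m³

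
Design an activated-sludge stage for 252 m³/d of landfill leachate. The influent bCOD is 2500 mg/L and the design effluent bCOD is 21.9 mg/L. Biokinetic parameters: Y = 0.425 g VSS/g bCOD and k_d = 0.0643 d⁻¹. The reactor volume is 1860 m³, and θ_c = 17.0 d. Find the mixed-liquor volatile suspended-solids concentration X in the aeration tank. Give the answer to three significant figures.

From V·X·(1 + k_d·θ_c) = Y·Q·(S₀ − S)·θ_c: X = 0.425 × 252 × (2500 − 21.9) × 17.0 / [1860 × (1 + 0.0643 × 17.0)] = 1159 mg/L.

X ≈ 1160 mg/L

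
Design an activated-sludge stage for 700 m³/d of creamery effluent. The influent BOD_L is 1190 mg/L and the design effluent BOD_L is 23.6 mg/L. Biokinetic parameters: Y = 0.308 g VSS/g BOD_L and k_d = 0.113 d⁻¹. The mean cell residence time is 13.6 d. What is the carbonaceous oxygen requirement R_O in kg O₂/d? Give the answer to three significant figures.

Y_obs = Y / (1 + k_d θ_c) = 0.308 / (1 + 0.113 × 13.6) = 0.308 / 2.537 = 0.1214.
Mass of BOD_L removed per day: Q(S₀ − S) = 700 × 1166 g/m³ = 816.5 kg/d.
Biomass synthesised: P_X = Y_obs × 816.5 = 99.13 kg VSS/d.
Carbonaceous O₂ demand = substrate oxidised − cell-mass equivalent = 816.5 − 1.42 × 99.13 = 675.7 kg O₂/d.

R_O ≈ 676 kg O₂/d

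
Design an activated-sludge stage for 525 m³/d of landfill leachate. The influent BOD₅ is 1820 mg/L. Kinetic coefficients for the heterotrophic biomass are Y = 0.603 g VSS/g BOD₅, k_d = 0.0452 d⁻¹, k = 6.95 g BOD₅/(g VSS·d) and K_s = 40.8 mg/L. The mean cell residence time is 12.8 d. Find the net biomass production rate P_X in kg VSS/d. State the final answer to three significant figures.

For a completely mixed reactor with recycle the Lawrence–McCarty relation gives S = K_s·(1 + k_d·θ_c) / [θ_c·(Y·k − k_d) − 1] = 40.8 × (1 + 0.0452 × 12.8) / [12.8 × (0.603 × 6.95 − 0.0452) − 1] = 64.41 / 52.06 = 1.237 mg/L.
Observed yield with endogenous decay: Y_obs = Y / (1 + k_d·θ_c) = 0.603 / (1 + 0.0452 × 12.8) = 0.603 / 1.579 = 0.3820 g VSS/g BOD₅.
Substrate removed = Q·(S₀ − S) = 525 m³/d × (1820 − 1.24) g/m³ = 9.55×10^5 g/d = 954.8 kg/d.
P_X = Y_obs · Q(S₀ − S) = 0.3820 × 954.8 = 364.7 kg VSS/d.

P_X ≈ 365 kg VSS/d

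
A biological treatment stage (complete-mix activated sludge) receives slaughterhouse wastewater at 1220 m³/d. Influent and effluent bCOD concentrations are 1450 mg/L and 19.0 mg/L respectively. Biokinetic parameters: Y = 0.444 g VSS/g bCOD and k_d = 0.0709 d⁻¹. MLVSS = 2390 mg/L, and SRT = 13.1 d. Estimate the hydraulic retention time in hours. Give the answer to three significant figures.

τ ≈ 43.3 h

Steady-state biomass mass balance: V·X·(1 + k_d·θ_c) = Y·Q·(S₀ − S)·θ_c, so V = 0.444 × 1220 × (1450 − 19.0) × 13.1 / [2390 × (1 + 0.0709 × 13.1)] = 1.02×10^7 / 4610 = 2203 m³.
Hydraulic retention time τ = V/Q = 2203 / 1220 = 1.806 d = 43.33 h.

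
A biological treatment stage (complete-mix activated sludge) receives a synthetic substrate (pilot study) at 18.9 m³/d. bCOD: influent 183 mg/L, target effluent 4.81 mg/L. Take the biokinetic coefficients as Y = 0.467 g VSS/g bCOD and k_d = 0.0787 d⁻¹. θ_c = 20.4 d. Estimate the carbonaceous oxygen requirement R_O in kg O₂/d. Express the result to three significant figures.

Observed yield with endogenous decay: Y_obs = Y / (1 + k_d·θ_c) = 0.467 / (1 + 0.0787 × 20.4) = 0.467 / 2.605 = 0.1792 g VSS/g bCOD.
Mass of bCOD removed per day: Q(S₀ − S) = 18.9 × 178.2 g/m³ = 3.368 kg/d.
Net sludge production P_X = 0.1792 × 3.368 = 0.6036 kg VSS/d.
R_O = Q·ΔS − 1.42 P_X = 3.368 − 0.8572 = 2.511 kg O₂/d.

R_O ≈ 2.51 kg O₂/d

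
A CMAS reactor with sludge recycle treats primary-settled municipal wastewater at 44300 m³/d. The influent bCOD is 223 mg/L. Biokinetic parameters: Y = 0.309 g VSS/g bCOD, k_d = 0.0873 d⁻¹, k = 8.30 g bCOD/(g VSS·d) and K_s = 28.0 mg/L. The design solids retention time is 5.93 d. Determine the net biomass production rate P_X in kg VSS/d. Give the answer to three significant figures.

Effluent substrate depends only on kinetics and SRT: S = K_s(1 + k_d θ_c) / [θ_c(Yk − k_d) − 1] = 28.0 × (1 + 0.0873 × 5.93) / [5.93 × (0.309 × 8.30 − 0.0873) − 1] = 42.50 / 13.69 = 3.104 mg/L.
The observed yield is Y_obs = Y/(1 + k_d·θ_c) = 0.309 / (1 + 0.0873 × 5.93) = 0.309 / 1.518 = 0.2036 g VSS per g bCOD removed.
Q·(S₀ − S) = 44300 × (223 − 3.10) × 10⁻³ = 9742 kg/d removed.
So the net sludge growth is P_X = 0.2036 × 9742 = 1983 kg VSS/d.

P_X ≈ 1980 kg VSS/d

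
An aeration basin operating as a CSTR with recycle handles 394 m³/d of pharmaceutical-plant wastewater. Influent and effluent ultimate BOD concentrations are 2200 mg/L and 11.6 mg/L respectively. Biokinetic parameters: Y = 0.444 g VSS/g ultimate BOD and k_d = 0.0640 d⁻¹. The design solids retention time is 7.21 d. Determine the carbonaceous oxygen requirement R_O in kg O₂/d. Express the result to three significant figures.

R_O ≈ 490 kg O₂/d

Y_obs = Y / (1 + k_d θ_c) = 0.444 / (1 + 0.0640 × 7.21) = 0.444 / 1.461 = 0.3038.
ΔS = 2200 − 11.6 = 2188 mg/L, so the substrate removal rate is 394 × 2188/1000 = 862.2 kg ultimate BOD/d.
Biomass synthesised: P_X = Y_obs × 862.2 = 262.0 kg VSS/d.
Carbonaceous O₂ demand = substrate oxidised − cell-mass equivalent = 862.2 − 1.42 × 262.0 = 490.3 kg O₂/d.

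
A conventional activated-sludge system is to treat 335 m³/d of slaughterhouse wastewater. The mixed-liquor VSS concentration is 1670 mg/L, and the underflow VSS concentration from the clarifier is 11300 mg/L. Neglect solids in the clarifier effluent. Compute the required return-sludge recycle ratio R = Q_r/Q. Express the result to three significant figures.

R ≈ 0.173

Solids balance on the clarifier gives (1+R)X = R·X_r, so R = X/(X_r − X) = 1670 / (11300 − 1670) = 0.1734.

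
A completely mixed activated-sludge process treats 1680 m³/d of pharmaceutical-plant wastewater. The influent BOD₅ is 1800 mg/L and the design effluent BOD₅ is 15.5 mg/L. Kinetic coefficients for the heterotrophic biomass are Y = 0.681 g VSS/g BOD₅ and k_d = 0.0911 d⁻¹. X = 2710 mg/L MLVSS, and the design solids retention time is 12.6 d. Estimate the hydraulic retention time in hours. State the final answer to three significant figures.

From the SRT design equation V = Y Q (S₀−S) θ_c / [X (1 + k_d θ_c)] = 0.681 × 1680 × (1800 − 15.5) × 12.6 / [2710 × (1 + 0.0911 × 12.6)] = 2.57×10^7 / 5821 = 4419 m³.
HRT = V/Q = 4419 m³ / 1680 m³·d⁻¹ = 2.631 d × 24 = 63.14 h.

τ ≈ 63.1 h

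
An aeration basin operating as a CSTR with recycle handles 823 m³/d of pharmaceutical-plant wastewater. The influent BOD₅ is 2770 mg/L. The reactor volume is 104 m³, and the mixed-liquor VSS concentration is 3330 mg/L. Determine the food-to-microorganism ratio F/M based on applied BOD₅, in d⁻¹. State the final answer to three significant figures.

F/M = applied load / biomass = Q·S₀/(V·X) = 823 × 2770 / (104.0 × 3330) = 6.583 d⁻¹.

F/M ≈ 6.58 d⁻¹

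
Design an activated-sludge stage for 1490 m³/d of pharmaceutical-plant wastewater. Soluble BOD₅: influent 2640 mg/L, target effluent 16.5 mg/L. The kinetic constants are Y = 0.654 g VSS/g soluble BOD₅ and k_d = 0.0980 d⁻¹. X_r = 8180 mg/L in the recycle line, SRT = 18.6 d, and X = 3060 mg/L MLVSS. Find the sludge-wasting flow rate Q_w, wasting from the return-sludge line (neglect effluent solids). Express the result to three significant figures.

Q_w ≈ 111 m³/d

From the SRT design equation V = Y Q (S₀−S) θ_c / [X (1 + k_d θ_c)] = 0.654 × 1490 × (2640 − 16.5) × 18.6 / [3060 × (1 + 0.0980 × 18.6)] = 4.76×10^7 / 8638 = 5505 m³.
θ_c = V·X/(Q_w·X_r) when wasting from the recycle, so Q_w = V·X/(θ_c·X_r) = 5505 × 3060 / (18.6 × 8180) = 110.7 m³/d.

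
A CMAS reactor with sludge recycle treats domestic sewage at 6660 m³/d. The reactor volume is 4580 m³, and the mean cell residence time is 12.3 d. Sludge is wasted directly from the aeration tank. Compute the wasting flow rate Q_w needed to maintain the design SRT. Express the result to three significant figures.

With mixed-liquor wasting, θ_c = V/Q_w, so Q_w = V/θ_c = 4580/12.3 = 372.4 m³/d.

Q_w ≈ 372 m³/d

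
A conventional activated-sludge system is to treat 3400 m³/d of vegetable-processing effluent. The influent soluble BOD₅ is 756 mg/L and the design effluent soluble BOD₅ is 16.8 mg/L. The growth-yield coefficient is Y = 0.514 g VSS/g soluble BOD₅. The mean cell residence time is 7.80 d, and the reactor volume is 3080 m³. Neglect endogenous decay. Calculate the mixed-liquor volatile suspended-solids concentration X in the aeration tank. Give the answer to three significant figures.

X = Y·Q·ΔS·θ_c / V = 0.514 × 3400 × (756 − 16.8) × 7.80 / 3080 = 3272 mg/L.

X ≈ 3270 mg/L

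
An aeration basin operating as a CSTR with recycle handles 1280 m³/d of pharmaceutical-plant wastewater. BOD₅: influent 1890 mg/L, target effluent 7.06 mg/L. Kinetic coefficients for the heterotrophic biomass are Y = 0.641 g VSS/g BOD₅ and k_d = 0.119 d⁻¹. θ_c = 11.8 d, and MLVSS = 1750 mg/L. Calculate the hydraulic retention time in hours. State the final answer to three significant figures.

Rearranging the biomass balance for a CMAS with decay, V = Y·Q·ΔS·θ_c / [X·(1+k_d θ_c)] = 0.641 × 1280 × (1890 − 7.06) × 11.8 / [1750 × (1 + 0.119 × 11.8)] = 1.82×10^7 / 4207 = 4333 m³.
τ = V/Q = 4333/1280 = 3.385 d, or 81.24 h.

τ ≈ 81.2 h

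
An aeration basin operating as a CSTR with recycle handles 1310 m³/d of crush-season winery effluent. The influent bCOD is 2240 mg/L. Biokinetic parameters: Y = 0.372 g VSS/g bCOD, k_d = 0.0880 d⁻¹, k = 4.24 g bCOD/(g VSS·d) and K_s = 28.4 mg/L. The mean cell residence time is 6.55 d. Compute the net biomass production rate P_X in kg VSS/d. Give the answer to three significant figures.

Effluent substrate depends only on kinetics and SRT: S = K_s(1 + k_d θ_c) / [θ_c(Yk − k_d) − 1] = 28.4 × (1 + 0.0880 × 6.55) / [6.55 × (0.372 × 4.24 − 0.0880) − 1] = 44.77 / 8.755 = 5.114 mg/L.
The observed yield is Y_obs = Y/(1 + k_d·θ_c) = 0.372 / (1 + 0.0880 × 6.55) = 0.372 / 1.576 = 0.2360 g VSS per g bCOD removed.
ΔS = 2240 − 5.11 = 2235 mg/L, so the substrate removal rate is 1310 × 2235/1000 = 2928 kg bCOD/d.
Net biomass production P_X = Y_obs × Q·(S₀ − S) = 0.2360 × 2928 = 690.9 kg VSS/d.

P_X ≈ 691 kg VSS/d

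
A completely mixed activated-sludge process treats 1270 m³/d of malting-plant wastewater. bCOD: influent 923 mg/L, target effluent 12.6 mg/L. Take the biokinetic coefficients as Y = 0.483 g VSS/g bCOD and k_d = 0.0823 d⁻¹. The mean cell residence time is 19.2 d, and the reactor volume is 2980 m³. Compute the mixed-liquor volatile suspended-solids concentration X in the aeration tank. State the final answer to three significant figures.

X ≈ 1390 mg/L

X = Y·Q·ΔS·θ_c / [V·(1 + k_d θ_c)] = 0.483 × 1270 × (923 − 12.6) × 19.2 / [2980 × (1 + 0.0823 × 19.2)] = 1395 mg/L.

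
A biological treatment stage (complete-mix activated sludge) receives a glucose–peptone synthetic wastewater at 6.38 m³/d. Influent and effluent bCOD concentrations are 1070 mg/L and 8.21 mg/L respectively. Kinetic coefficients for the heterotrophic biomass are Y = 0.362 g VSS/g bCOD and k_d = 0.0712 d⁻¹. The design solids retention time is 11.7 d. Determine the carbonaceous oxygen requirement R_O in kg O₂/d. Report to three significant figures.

Correct the yield for decay: Y_obs = Y/(1 + k_d θ_c) = 0.362 / (1 + 0.0712 × 11.7) = 0.362 / 1.833 = 0.1975.
Substrate removed = Q·(S₀ − S) = 6.38 m³/d × (1070 − 8.21) g/m³ = 6.77×10^3 g/d = 6.774 kg/d.
Biomass synthesised: P_X = Y_obs × 6.774 = 1.338 kg VSS/d.
R_O = Q·ΔS − 1.42 P_X = 6.774 − 1.900 = 4.875 kg O₂/d.

R_O ≈ 4.87 kg O₂/d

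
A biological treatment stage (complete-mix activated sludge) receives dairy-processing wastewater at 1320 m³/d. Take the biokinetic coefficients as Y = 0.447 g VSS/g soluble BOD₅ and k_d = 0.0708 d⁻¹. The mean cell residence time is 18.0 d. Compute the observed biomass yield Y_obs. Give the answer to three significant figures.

Y_obs ≈ 0.197 g VSS/g soluble BOD₅

Observed yield with endogenous decay: Y_obs = Y / (1 + k_d·θ_c) = 0.447 / (1 + 0.0708 × 18.0) = 0.447 / 2.274 = 0.1965 g VSS/g soluble BOD₅.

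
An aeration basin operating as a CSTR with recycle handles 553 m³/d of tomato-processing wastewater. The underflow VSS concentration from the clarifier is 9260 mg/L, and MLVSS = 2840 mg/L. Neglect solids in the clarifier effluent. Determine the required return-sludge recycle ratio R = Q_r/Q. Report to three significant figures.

R ≈ 0.442

Mass balance around the secondary clarifier (neglecting effluent solids): R = X / (X_r − X) = 2840 / (9260 − 2840) = 0.4424.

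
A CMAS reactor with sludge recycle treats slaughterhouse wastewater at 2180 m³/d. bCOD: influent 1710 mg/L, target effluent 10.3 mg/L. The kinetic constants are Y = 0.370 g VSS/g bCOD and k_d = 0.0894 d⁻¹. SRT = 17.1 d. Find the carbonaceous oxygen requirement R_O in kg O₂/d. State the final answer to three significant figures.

R_O ≈ 2940 kg O₂/d

Y_obs = Y / (1 + k_d θ_c) = 0.370 / (1 + 0.0894 × 17.1) = 0.370 / 2.529 = 0.1463.
Substrate removed = Q·(S₀ − S) = 2180 m³/d × (1710 − 10.3) g/m³ = 3.71×10^6 g/d = 3705 kg/d.
Biomass synthesised: P_X = Y_obs × 3705 = 542.2 kg VSS/d.
R_O = Q·ΔS − 1.42 P_X = 3705 − 769.9 = 2935 kg O₂/d.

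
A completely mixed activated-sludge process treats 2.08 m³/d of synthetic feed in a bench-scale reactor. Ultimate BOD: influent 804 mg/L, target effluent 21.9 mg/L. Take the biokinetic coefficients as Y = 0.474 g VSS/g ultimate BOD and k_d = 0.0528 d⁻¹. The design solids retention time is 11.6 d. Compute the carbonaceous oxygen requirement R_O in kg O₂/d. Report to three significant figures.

R_O ≈ 0.948 kg O₂/d

Correct the yield for decay: Y_obs = Y/(1 + k_d θ_c) = 0.474 / (1 + 0.0528 × 11.6) = 0.474 / 1.612 = 0.2940.
Q·(S₀ − S) = 2.08 × (804 − 21.9) × 10⁻³ = 1.627 kg/d removed.
P_X = Y_obs·Q·(S₀ − S) = 0.2940 × 1.627 = 0.4782 kg VSS/d.
R_O = Q·ΔS − 1.42 P_X = 1.627 − 0.6790 = 0.9477 kg O₂/d.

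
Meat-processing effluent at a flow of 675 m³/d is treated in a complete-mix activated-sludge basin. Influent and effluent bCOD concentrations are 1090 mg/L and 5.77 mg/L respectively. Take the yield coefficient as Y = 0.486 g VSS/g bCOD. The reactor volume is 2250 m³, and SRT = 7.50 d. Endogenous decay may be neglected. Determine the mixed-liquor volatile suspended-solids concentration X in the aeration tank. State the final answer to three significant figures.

X ≈ 1190 mg/L

Without decay, X = Y Q (S₀−S) θ_c / V = 0.486 × 675 × (1090 − 5.77) × 7.50 / 2250 = 1186 mg/L.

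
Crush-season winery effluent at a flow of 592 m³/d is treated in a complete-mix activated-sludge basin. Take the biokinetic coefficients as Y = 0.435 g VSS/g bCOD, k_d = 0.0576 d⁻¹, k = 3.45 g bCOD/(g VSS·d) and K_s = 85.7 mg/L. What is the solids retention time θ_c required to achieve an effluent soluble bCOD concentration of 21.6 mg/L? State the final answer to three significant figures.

θ_c ≈ 4.09 d

From 1/θ_c = Y·k·S/(K_s + S) − k_d: Y·k·S/(K_s+S) = 0.435 × 3.45 × 21.6 / (85.7 + 21.6) = 0.3021 d⁻¹.
1/θ_c = 0.3021 − 0.0576 = 0.2445 d⁻¹, so θ_c = 4.090 d.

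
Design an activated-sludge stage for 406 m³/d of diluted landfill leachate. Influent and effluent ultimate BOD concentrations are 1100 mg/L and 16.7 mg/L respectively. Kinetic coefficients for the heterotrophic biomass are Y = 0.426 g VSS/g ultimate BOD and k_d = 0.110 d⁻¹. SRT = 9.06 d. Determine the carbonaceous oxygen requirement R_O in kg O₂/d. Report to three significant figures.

Y_obs = Y / (1 + k_d θ_c) = 0.426 / (1 + 0.110 × 9.06) = 0.426 / 1.997 = 0.2134.
Substrate removed = Q·(S₀ − S) = 406 m³/d × (1100 − 16.7) g/m³ = 4.4×10^5 g/d = 439.8 kg/d.
P_X = Y_obs·Q·(S₀ − S) = 0.2134 × 439.8 = 93.84 kg VSS/d.
R_O = Q·ΔS − 1.42 P_X = 439.8 − 133.3 = 306.6 kg O₂/d.

R_O ≈ 307 kg O₂/d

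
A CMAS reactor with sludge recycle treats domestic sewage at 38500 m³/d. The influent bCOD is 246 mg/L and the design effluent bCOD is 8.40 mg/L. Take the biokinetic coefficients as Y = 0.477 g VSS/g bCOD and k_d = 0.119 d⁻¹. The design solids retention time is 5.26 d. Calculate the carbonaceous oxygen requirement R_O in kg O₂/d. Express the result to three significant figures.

Y_obs = Y / (1 + k_d θ_c) = 0.477 / (1 + 0.119 × 5.26) = 0.477 / 1.626 = 0.2934.
Q·(S₀ − S) = 38500 × (246 − 8.40) × 10⁻³ = 9148 kg/d removed.
P_X = Y_obs·Q·(S₀ − S) = 0.2934 × 9148 = 2684 kg VSS/d.
R_O = Q·ΔS − 1.42 P_X = 9148 − 3811 = 5337 kg O₂/d.

R_O ≈ 5340 kg O₂/d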